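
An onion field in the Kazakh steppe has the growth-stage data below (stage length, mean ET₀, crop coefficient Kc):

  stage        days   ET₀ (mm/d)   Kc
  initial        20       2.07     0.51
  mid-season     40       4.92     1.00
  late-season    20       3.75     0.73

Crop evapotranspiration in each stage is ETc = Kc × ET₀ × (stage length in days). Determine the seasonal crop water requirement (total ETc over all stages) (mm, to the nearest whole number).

273 mm

initial: 0.51 × 2.07 × 20 = 21.11 mm
mid-season: 1.00 × 4.92 × 40 = 196.80 mm
late-season: 0.73 × 3.75 × 20 = 54.75 mm
Seasonal total = 272.66 mm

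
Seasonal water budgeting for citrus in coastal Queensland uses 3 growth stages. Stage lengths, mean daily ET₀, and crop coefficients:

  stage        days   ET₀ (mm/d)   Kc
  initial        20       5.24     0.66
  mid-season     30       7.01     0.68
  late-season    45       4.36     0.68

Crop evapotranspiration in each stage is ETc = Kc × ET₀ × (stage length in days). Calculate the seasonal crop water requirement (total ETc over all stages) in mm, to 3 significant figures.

initial: 0.66 × 5.24 × 20 = 69.17 mm
mid-season: 0.68 × 7.01 × 30 = 143.00 mm
late-season: 0.68 × 4.36 × 45 = 133.42 mm
Seasonal total = 345.59 mm

346 mm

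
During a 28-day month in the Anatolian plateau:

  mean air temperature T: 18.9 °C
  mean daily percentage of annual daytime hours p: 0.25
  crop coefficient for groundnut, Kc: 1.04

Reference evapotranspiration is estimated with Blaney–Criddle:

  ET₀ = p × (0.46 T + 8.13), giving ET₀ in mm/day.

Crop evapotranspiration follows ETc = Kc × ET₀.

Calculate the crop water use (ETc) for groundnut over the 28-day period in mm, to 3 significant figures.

122 mm

ET₀ = 0.25 × (0.46 × 18.9 + 8.13) = 0.25 × 16.824 = 4.2060 mm/d
ETc = Kc × ET₀ = 1.04 × 4.2060 = 4.3742 mm/d
Over 28 days: 4.3742 × 28 = 122.478 mm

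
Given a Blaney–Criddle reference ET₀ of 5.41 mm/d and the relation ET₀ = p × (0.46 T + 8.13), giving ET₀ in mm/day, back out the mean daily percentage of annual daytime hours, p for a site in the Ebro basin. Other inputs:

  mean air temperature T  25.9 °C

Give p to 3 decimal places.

p = ET₀ / (0.46 T + 8.13) = 5.41 / (0.46 × 25.9 + 8.13) = 5.41 / 20.044 = 0.2699

0.270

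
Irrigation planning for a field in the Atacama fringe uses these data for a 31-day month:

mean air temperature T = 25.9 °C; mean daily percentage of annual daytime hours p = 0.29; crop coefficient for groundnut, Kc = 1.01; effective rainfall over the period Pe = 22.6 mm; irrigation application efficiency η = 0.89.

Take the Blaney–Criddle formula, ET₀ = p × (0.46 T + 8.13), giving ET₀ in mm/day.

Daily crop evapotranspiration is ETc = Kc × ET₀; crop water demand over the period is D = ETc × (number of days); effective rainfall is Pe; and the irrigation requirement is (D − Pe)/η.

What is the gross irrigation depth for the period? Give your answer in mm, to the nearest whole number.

179 mm

ET₀ = 0.29 × (0.46 × 25.9 + 8.13) = 0.29 × 20.044 = 5.8128 mm/d
ETc = Kc × ET₀ = 1.01 × 5.8128 = 5.8709 mm/d
Crop demand D = ETc × 31 d = 5.8709 × 31 = 181.998 mm
D − Pe = 181.998 − 22.6 = 159.398 mm
Gross irrigation = 159.398 / 0.89 = 179.099 mm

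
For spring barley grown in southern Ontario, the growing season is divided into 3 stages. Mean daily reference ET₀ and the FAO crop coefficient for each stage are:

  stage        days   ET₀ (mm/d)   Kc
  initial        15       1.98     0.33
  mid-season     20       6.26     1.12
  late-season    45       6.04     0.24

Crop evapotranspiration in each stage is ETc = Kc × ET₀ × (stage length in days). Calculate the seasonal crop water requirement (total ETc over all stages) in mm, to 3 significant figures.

215 mm

initial: 0.33 × 1.98 × 15 = 9.80 mm
mid-season: 1.12 × 6.26 × 20 = 140.22 mm
late-season: 0.24 × 6.04 × 45 = 65.23 mm
Seasonal total = 215.25 mm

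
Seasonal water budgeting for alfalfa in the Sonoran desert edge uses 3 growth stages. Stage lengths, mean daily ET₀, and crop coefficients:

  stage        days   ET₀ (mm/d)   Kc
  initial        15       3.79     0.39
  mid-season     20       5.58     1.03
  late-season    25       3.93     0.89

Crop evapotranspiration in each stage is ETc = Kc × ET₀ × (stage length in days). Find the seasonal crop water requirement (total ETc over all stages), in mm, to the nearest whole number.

initial: 0.39 × 3.79 × 15 = 22.17 mm
mid-season: 1.03 × 5.58 × 20 = 114.95 mm
late-season: 0.89 × 3.93 × 25 = 87.44 mm
Seasonal total = 224.56 mm

225 mm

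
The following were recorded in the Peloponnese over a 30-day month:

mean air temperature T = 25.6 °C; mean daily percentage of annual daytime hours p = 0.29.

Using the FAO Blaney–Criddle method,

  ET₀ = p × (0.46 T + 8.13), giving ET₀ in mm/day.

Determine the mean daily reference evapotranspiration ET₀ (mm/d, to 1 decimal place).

5.8 mm/d

ET₀ = 0.29 × (0.46 × 25.6 + 8.13) = 0.29 × 19.906 = 5.7727 mm/d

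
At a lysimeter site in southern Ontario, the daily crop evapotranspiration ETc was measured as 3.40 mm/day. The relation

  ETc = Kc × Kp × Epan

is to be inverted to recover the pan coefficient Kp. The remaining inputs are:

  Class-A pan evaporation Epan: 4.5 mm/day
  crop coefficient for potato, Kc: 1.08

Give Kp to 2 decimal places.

ETc = Kc × Kp × Epan  ⇒  Kp = ETc / (Kc × Epan)
Kp = 3.40 / (1.08 × 4.5) = 3.40 / 4.860 = 0.6996

0.70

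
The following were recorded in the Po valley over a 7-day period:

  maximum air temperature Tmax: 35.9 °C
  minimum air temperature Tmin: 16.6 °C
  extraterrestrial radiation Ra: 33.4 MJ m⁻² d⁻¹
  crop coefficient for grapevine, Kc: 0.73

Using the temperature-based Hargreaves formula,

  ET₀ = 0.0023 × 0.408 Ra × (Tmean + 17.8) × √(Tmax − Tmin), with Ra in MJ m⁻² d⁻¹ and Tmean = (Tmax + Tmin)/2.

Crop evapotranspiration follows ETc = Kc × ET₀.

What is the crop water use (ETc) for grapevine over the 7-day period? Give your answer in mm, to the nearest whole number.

Tmean = (35.9 + 16.6)/2 = 26.25 °C
0.408 Ra = 0.408 × 33.4 = 13.6272 mm/d equivalent
ET₀ = 0.0023 × 13.6272 × (26.25 + 17.8) × √19.3 = 0.0023 × 13.6272 × 44.05 × 4.3932 = 6.0654 mm/d
ETc = Kc × ET₀ = 0.73 × 6.0654 = 4.4277 mm/d
Over 7 days: 4.4277 × 7 = 30.994 mm

31 mm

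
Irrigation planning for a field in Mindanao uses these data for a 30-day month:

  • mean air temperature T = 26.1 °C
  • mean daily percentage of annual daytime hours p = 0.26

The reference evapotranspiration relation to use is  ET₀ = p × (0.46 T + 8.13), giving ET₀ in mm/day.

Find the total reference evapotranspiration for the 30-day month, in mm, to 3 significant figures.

157 mm

ET₀ = 0.26 × (0.46 × 26.1 + 8.13) = 0.26 × 20.136 = 5.2354 mm/d
Monthly total = 5.2354 × 30 = 157.062 mm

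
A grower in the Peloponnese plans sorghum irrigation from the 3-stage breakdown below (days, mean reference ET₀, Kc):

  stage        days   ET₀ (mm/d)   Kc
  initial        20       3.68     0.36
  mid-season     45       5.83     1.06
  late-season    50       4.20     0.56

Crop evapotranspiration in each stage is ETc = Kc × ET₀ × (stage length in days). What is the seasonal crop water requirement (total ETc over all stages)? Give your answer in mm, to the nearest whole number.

initial: 0.36 × 3.68 × 20 = 26.50 mm
mid-season: 1.06 × 5.83 × 45 = 278.09 mm
late-season: 0.56 × 4.20 × 50 = 117.60 mm
Seasonal total = 422.19 mm

422 mm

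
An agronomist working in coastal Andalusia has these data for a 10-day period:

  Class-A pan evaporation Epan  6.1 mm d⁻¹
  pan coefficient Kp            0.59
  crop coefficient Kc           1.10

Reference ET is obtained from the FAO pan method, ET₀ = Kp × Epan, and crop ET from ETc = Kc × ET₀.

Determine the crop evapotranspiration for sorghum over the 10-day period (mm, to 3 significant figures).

39.6 mm

ET₀ = 0.59 × 6.1 = 3.5990 mm/d
ETc = Kc × ET₀ = 1.10 × 3.5990 = 3.9589 mm/d
Over 10 days: 3.9589 × 10 = 39.589 mm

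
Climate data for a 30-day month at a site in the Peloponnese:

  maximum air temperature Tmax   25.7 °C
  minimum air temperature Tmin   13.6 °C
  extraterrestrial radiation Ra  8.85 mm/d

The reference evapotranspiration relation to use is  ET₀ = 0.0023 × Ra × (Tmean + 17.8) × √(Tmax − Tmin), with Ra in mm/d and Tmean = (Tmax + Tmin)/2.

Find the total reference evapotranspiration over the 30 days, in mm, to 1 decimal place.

Tmean = (25.7 + 13.6)/2 = 19.65 °C
ET₀ = 0.0023 × 8.85 × (19.65 + 17.8) × √12.1 = 0.0023 × 8.85 × 37.45 × 3.4785 = 2.6516 mm/d
Over 30 days: 2.6516 × 30 = 79.548 mm

79.5 mm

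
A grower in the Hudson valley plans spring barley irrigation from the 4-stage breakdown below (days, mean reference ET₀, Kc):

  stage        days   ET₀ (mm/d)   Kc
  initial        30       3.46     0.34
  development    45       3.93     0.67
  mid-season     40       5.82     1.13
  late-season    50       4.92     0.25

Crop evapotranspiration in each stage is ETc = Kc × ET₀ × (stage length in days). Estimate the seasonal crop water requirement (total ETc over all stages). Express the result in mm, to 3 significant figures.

initial: 0.34 × 3.46 × 30 = 35.29 mm
development: 0.67 × 3.93 × 45 = 118.49 mm
mid-season: 1.13 × 5.82 × 40 = 263.06 mm
late-season: 0.25 × 4.92 × 50 = 61.50 mm
Seasonal total = 478.34 mm

478 mm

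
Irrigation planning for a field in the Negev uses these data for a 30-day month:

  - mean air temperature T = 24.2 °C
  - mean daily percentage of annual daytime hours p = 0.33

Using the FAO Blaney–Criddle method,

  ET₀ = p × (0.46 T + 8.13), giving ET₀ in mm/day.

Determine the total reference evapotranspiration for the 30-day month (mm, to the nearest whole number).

ET₀ = 0.33 × (0.46 × 24.2 + 8.13) = 0.33 × 19.262 = 6.3565 mm/d
Monthly total = 6.3565 × 30 = 190.695 mm

191 mm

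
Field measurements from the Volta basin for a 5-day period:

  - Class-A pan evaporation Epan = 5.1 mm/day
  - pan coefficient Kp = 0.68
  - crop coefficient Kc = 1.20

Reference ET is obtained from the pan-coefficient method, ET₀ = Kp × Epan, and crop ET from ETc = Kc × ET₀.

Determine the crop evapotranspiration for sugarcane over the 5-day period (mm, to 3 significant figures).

20.8 mm

ET₀ = 0.68 × 5.1 = 3.4680 mm/d
ETc = Kc × ET₀ = 1.20 × 3.4680 = 4.1616 mm/d
Over 5 days: 4.1616 × 5 = 20.808 mm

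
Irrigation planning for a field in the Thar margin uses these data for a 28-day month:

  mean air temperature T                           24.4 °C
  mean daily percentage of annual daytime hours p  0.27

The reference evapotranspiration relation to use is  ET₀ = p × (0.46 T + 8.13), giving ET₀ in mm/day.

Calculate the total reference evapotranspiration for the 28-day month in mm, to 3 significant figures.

146 mm

ET₀ = 0.27 × (0.46 × 24.4 + 8.13) = 0.27 × 19.354 = 5.2256 mm/d
Monthly total = 5.2256 × 28 = 146.317 mm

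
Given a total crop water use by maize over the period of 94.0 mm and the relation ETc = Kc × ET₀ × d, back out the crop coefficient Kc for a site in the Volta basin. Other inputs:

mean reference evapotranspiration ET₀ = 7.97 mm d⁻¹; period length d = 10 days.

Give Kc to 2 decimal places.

ETc = Kc × ET₀ × d  ⇒  Kc = ETc / (ET₀ × d)
Kc = 94.0 / (7.97 × 10) = 94.0 / 79.70 = 1.1794

1.18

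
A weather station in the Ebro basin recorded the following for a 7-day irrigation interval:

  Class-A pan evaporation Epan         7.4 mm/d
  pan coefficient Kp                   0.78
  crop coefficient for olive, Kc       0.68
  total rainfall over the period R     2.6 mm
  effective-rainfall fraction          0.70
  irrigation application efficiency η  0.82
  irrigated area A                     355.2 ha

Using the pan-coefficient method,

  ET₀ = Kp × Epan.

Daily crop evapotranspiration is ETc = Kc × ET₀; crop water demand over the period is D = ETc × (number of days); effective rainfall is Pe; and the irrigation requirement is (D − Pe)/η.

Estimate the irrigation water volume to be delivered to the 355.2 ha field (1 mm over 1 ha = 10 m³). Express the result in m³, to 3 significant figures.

ET₀ = 0.78 × 7.4 = 5.7720 mm/d
ETc = Kc × ET₀ = 0.68 × 5.7720 = 3.9250 mm/d
Crop demand D = ETc × 7 d = 3.9250 × 7 = 27.475 mm
Pe = 0.70 × 2.6 = 1.820 mm
D − Pe = 27.475 − 1.820 = 25.655 mm
Gross irrigation = 25.655 / 0.82 = 31.287 mm
Volume = 31.287 mm × 355.2 ha × 10 = 111131.4 m³

111000 m³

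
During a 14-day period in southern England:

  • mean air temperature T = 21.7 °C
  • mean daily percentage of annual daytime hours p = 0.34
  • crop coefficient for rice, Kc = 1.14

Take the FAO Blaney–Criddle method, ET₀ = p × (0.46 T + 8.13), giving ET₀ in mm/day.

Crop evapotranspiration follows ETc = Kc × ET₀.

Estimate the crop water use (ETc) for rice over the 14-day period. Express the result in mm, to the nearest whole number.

ET₀ = 0.34 × (0.46 × 21.7 + 8.13) = 0.34 × 18.112 = 6.1581 mm/d
ETc = Kc × ET₀ = 1.14 × 6.1581 = 7.0202 mm/d
Over 14 days: 7.0202 × 14 = 98.283 mm

98 mm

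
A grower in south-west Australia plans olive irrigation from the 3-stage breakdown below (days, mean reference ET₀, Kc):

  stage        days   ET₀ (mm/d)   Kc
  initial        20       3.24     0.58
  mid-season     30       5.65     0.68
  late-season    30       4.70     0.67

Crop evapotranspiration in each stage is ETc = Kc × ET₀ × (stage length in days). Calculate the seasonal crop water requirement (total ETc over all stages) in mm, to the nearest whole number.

247 mm

initial: 0.58 × 3.24 × 20 = 37.58 mm
mid-season: 0.68 × 5.65 × 30 = 115.26 mm
late-season: 0.67 × 4.70 × 30 = 94.47 mm
Seasonal total = 247.31 mm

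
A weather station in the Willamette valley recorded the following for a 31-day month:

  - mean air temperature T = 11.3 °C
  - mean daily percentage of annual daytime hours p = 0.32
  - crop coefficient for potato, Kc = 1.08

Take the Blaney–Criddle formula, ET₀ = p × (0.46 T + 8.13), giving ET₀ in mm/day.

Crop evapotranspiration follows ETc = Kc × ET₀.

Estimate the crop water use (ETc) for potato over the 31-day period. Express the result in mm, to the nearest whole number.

143 mm

ET₀ = 0.32 × (0.46 × 11.3 + 8.13) = 0.32 × 13.328 = 4.2650 mm/d
ETc = Kc × ET₀ = 1.08 × 4.2650 = 4.6062 mm/d
Over 31 days: 4.6062 × 31 = 142.792 mm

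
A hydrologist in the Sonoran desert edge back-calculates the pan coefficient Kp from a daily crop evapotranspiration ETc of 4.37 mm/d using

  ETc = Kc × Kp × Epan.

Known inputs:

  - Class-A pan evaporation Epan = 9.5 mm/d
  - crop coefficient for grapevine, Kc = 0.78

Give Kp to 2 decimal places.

0.59

ETc = Kc × Kp × Epan  ⇒  Kp = ETc / (Kc × Epan)
Kp = 4.37 / (0.78 × 9.5) = 4.37 / 7.410 = 0.5897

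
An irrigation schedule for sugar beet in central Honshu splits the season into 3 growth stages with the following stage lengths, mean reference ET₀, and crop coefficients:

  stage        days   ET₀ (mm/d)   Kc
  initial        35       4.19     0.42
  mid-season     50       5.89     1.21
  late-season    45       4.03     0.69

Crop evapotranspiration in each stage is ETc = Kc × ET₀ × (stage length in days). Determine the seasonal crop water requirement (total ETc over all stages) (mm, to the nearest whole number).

initial: 0.42 × 4.19 × 35 = 61.59 mm
mid-season: 1.21 × 5.89 × 50 = 356.35 mm
late-season: 0.69 × 4.03 × 45 = 125.13 mm
Seasonal total = 543.07 mm

543 mm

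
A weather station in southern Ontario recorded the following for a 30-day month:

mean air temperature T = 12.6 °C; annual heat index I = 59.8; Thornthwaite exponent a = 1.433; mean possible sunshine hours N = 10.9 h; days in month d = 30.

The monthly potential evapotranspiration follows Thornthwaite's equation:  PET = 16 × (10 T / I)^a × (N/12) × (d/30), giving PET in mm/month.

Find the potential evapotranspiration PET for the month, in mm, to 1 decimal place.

42.3 mm

10T/I = 10 × 12.6 / 59.8 = 2.1070
(10T/I)^a = 2.1070^1.433 = 2.9095
Uncorrected PET = 16 × 2.9095 = 46.552 mm
Correction = (N/12)(d/30) = (10.9/12)(30/30) = 0.9083
PET = 46.552 × 0.9083 = 42.283 mm/month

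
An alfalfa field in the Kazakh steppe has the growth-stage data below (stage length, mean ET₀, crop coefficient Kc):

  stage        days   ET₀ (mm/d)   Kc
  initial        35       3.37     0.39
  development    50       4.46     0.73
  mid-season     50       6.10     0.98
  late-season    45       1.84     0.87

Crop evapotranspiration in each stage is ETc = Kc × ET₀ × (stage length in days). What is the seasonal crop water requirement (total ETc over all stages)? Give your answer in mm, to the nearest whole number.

580 mm

initial: 0.39 × 3.37 × 35 = 46.00 mm
development: 0.73 × 4.46 × 50 = 162.79 mm
mid-season: 0.98 × 6.10 × 50 = 298.90 mm
late-season: 0.87 × 1.84 × 45 = 72.04 mm
Seasonal total = 579.73 mm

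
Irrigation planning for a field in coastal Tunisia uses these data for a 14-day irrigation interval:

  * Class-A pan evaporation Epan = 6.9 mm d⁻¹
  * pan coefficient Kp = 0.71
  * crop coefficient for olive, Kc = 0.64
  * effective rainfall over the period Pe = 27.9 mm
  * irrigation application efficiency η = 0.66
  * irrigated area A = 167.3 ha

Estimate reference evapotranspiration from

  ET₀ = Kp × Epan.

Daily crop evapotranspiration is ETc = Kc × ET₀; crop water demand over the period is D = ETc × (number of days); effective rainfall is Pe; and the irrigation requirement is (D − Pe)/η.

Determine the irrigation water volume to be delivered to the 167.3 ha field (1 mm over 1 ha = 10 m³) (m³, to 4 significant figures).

40550 m³

ET₀ = 0.71 × 6.9 = 4.8990 mm/d
ETc = Kc × ET₀ = 0.64 × 4.8990 = 3.1354 mm/d
Crop demand D = ETc × 14 d = 3.1354 × 14 = 43.896 mm
D − Pe = 43.896 − 27.9 = 15.996 mm
Gross irrigation = 15.996 / 0.66 = 24.236 mm
Volume = 24.236 mm × 167.3 ha × 10 = 40546.8 m³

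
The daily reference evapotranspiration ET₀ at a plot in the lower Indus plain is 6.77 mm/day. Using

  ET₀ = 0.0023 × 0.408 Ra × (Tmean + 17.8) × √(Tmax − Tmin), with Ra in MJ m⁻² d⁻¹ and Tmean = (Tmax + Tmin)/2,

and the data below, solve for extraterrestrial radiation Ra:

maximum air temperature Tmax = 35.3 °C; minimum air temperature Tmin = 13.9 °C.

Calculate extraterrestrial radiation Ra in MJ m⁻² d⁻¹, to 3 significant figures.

36.8 MJ m⁻² d⁻¹

Tmean = (35.3+13.9)/2 = 24.60 °C; ΔT = 21.4
Ra = ET₀ / [0.0023 × 0.408 × (Tmean+17.8) × √ΔT]
   = 6.77 / (0.0023 × 0.408 × 42.40 × 4.6260) = 36.781 MJ m⁻² d⁻¹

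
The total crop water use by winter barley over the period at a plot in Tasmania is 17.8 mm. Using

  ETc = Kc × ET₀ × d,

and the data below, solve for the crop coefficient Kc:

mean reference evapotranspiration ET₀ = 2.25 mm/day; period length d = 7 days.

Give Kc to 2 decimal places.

ETc = Kc × ET₀ × d  ⇒  Kc = ETc / (ET₀ × d)
Kc = 17.8 / (2.25 × 7) = 17.8 / 15.75 = 1.1302

1.13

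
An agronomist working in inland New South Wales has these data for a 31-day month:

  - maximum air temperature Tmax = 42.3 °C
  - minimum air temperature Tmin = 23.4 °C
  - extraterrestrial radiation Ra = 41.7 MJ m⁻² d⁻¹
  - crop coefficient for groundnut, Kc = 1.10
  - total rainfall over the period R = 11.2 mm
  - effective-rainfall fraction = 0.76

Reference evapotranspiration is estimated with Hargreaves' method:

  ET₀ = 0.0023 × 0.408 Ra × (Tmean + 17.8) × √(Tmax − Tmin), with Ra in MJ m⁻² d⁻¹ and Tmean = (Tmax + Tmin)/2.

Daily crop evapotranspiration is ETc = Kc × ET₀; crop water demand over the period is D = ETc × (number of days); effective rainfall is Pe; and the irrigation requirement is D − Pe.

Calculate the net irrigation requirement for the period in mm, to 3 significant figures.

Tmean = (42.3 + 23.4)/2 = 32.85 °C
0.408 Ra = 0.408 × 41.7 = 17.0136 mm/d equivalent
ET₀ = 0.0023 × 17.0136 × (32.85 + 17.8) × √18.9 = 0.0023 × 17.0136 × 50.65 × 4.3474 = 8.6165 mm/d
ETc = Kc × ET₀ = 1.10 × 8.6165 = 9.4782 mm/d
Crop demand D = ETc × 31 d = 9.4782 × 31 = 293.824 mm
Pe = 0.76 × 11.2 = 8.512 mm
D − Pe = 293.824 − 8.512 = 285.312 mm

285 mm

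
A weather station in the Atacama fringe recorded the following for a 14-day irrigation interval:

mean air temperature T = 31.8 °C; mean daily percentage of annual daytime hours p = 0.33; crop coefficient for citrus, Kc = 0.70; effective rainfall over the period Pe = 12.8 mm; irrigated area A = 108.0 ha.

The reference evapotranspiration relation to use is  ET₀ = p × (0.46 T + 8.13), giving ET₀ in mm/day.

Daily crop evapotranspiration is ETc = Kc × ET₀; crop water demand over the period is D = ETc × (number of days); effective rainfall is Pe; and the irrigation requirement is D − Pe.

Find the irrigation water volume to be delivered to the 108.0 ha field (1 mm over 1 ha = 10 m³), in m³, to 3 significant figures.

65700 m³

ET₀ = 0.33 × (0.46 × 31.8 + 8.13) = 0.33 × 22.758 = 7.5101 mm/d
ETc = Kc × ET₀ = 0.70 × 7.5101 = 5.2571 mm/d
Crop demand D = ETc × 14 d = 5.2571 × 14 = 73.599 mm
D − Pe = 73.599 − 12.8 = 60.799 mm
Volume = 60.799 mm × 108.0 ha × 10 = 65662.9 m³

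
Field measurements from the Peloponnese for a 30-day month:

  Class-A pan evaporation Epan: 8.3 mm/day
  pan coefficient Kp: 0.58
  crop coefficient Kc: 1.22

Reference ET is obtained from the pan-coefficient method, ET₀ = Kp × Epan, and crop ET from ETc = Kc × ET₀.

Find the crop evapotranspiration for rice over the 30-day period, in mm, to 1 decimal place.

176.2 mm

ET₀ = 0.58 × 8.3 = 4.8140 mm/d
ETc = Kc × ET₀ = 1.22 × 4.8140 = 5.8731 mm/d
Over 30 days: 5.8731 × 30 = 176.193 mm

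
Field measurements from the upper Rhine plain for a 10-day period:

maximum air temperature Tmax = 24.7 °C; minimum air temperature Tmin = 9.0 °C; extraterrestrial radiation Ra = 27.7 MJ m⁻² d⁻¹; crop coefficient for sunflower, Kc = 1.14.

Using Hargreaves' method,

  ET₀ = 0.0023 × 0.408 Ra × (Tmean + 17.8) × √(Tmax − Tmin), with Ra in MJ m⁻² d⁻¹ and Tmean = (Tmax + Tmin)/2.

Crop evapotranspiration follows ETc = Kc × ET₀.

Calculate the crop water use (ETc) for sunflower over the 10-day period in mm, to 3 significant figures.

Tmean = (24.7 + 9.0)/2 = 16.85 °C
0.408 Ra = 0.408 × 27.7 = 11.3016 mm/d equivalent
ET₀ = 0.0023 × 11.3016 × (16.85 + 17.8) × √15.7 = 0.0023 × 11.3016 × 34.65 × 3.9623 = 3.5688 mm/d
ETc = Kc × ET₀ = 1.14 × 3.5688 = 4.0684 mm/d
Over 10 days: 4.0684 × 10 = 40.684 mm

40.7 mm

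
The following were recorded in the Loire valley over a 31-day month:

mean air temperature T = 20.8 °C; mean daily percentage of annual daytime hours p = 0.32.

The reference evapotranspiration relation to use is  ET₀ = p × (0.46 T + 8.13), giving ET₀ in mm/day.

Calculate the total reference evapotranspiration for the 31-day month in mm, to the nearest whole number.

176 mm

ET₀ = 0.32 × (0.46 × 20.8 + 8.13) = 0.32 × 17.698 = 5.6634 mm/d
Monthly total = 5.6634 × 31 = 175.565 mm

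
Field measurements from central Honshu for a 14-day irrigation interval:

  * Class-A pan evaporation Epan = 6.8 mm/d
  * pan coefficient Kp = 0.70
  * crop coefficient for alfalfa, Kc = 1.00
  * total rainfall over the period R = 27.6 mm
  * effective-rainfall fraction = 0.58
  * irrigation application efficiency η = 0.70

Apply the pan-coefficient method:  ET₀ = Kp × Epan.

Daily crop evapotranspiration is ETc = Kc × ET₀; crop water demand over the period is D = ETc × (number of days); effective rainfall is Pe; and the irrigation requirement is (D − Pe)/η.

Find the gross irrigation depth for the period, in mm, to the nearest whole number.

ET₀ = 0.70 × 6.8 = 4.7600 mm/d
ETc = Kc × ET₀ = 1.00 × 4.7600 = 4.7600 mm/d
Crop demand D = ETc × 14 d = 4.7600 × 14 = 66.640 mm
Pe = 0.58 × 27.6 = 16.008 mm
D − Pe = 66.640 − 16.008 = 50.632 mm
Gross irrigation = 50.632 / 0.70 = 72.331 mm

72 mm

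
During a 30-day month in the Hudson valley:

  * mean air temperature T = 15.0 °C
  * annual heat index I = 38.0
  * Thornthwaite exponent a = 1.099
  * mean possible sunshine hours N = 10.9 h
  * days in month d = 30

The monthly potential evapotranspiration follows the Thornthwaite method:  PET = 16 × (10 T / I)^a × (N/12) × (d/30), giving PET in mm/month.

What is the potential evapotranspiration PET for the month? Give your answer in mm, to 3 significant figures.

65.7 mm

10T/I = 10 × 15.0 / 38.0 = 3.9474
(10T/I)^a = 3.9474^1.099 = 4.5222
Uncorrected PET = 16 × 4.5222 = 72.355 mm
Correction = (N/12)(d/30) = (10.9/12)(30/30) = 0.9083
PET = 72.355 × 0.9083 = 65.720 mm/month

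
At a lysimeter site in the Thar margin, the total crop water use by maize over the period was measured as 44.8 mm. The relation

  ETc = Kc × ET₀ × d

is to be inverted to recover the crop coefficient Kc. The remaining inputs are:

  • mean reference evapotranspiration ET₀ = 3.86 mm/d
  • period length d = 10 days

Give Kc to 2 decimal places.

1.16

ETc = Kc × ET₀ × d  ⇒  Kc = ETc / (ET₀ × d)
Kc = 44.8 / (3.86 × 10) = 44.8 / 38.60 = 1.1606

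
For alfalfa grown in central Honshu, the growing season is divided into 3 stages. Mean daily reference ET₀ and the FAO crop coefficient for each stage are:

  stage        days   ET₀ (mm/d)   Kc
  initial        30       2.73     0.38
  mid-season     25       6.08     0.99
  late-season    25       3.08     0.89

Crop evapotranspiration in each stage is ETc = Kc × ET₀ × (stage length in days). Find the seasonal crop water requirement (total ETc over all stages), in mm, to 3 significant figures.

250 mm

initial: 0.38 × 2.73 × 30 = 31.12 mm
mid-season: 0.99 × 6.08 × 25 = 150.48 mm
late-season: 0.89 × 3.08 × 25 = 68.53 mm
Seasonal total = 250.13 mm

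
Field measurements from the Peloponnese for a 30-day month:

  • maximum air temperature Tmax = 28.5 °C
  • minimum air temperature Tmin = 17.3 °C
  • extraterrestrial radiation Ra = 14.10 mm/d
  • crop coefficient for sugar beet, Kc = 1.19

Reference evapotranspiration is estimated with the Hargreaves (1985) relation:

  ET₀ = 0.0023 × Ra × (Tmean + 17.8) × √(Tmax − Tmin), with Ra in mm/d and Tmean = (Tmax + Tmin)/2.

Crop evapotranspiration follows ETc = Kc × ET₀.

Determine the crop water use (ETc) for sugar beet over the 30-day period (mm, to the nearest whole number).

Tmean = (28.5 + 17.3)/2 = 22.90 °C
ET₀ = 0.0023 × 14.10 × (22.90 + 17.8) × √11.2 = 0.0023 × 14.10 × 40.70 × 3.3466 = 4.4172 mm/d
ETc = Kc × ET₀ = 1.19 × 4.4172 = 5.2565 mm/d
Over 30 days: 5.2565 × 30 = 157.695 mm

158 mm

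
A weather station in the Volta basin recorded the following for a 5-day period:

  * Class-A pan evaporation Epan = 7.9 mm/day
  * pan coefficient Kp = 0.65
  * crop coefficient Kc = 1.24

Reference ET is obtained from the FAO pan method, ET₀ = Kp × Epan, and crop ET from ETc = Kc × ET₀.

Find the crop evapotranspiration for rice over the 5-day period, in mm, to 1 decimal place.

ET₀ = 0.65 × 7.9 = 5.1350 mm/d
ETc = Kc × ET₀ = 1.24 × 5.1350 = 6.3674 mm/d
Over 5 days: 6.3674 × 5 = 31.837 mm

31.8 mm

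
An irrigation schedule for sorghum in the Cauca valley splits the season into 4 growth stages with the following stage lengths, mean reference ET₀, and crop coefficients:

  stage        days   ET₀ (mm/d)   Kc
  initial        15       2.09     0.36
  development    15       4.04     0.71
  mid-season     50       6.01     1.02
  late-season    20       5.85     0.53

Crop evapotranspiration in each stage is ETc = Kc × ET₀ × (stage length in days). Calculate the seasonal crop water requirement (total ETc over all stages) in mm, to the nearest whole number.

initial: 0.36 × 2.09 × 15 = 11.29 mm
development: 0.71 × 4.04 × 15 = 43.03 mm
mid-season: 1.02 × 6.01 × 50 = 306.51 mm
late-season: 0.53 × 5.85 × 20 = 62.01 mm
Seasonal total = 422.84 mm

423 mm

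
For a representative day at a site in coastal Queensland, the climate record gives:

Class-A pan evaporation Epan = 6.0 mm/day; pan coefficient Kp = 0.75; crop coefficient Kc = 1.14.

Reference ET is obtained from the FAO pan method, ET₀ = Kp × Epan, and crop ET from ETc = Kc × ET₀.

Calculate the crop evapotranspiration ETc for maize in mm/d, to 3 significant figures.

5.13 mm/d

ET₀ = 0.75 × 6.0 = 4.5000 mm/d
ETc = Kc × ET₀ = 1.14 × 4.5000 = 5.1300 mm/d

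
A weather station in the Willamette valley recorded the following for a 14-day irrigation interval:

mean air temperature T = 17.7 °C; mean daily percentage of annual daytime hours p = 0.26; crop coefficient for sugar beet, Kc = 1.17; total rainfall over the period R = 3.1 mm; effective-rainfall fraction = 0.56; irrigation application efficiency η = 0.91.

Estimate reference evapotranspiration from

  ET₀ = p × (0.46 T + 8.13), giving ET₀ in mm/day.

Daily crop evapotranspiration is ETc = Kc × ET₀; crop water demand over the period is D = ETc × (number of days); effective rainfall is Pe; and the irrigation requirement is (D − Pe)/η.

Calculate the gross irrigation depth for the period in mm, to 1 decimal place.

ET₀ = 0.26 × (0.46 × 17.7 + 8.13) = 0.26 × 16.272 = 4.2307 mm/d
ETc = Kc × ET₀ = 1.17 × 4.2307 = 4.9499 mm/d
Crop demand D = ETc × 14 d = 4.9499 × 14 = 69.299 mm
Pe = 0.56 × 3.1 = 1.736 mm
D − Pe = 69.299 − 1.736 = 67.563 mm
Gross irrigation = 67.563 / 0.91 = 74.245 mm

74.2 mm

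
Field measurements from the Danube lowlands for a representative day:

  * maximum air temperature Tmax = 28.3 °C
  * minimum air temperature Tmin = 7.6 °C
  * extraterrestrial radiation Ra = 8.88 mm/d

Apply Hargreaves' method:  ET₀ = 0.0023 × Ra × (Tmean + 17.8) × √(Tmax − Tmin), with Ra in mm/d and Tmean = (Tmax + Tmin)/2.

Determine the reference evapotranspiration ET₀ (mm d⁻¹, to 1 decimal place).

Tmean = (28.3 + 7.6)/2 = 17.95 °C
ET₀ = 0.0023 × 8.88 × (17.95 + 17.8) × √20.7 = 0.0023 × 8.88 × 35.75 × 4.5497 = 3.3220 mm/d

3.3 mm d⁻¹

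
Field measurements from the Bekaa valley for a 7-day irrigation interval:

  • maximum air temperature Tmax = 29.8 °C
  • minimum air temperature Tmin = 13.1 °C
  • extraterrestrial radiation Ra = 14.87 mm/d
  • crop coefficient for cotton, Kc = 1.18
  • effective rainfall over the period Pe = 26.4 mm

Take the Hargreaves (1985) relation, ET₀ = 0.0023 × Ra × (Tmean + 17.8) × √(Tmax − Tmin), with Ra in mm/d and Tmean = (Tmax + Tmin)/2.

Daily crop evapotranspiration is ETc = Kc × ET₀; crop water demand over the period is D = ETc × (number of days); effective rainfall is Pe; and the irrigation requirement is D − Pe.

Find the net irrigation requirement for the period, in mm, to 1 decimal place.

18.9 mm

Tmean = (29.8 + 13.1)/2 = 21.45 °C
ET₀ = 0.0023 × 14.87 × (21.45 + 17.8) × √16.7 = 0.0023 × 14.87 × 39.25 × 4.0866 = 5.4858 mm/d
ETc = Kc × ET₀ = 1.18 × 5.4858 = 6.4732 mm/d
Crop demand D = ETc × 7 d = 6.4732 × 7 = 45.312 mm
D − Pe = 45.312 − 26.4 = 18.912 mm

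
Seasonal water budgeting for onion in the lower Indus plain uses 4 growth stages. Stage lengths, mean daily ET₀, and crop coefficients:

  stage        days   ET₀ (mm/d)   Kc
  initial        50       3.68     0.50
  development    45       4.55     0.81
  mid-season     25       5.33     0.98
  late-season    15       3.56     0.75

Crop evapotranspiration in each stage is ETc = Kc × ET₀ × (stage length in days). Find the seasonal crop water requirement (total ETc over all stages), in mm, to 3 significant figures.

428 mm

initial: 0.50 × 3.68 × 50 = 92.00 mm
development: 0.81 × 4.55 × 45 = 165.85 mm
mid-season: 0.98 × 5.33 × 25 = 130.59 mm
late-season: 0.75 × 3.56 × 15 = 40.05 mm
Seasonal total = 428.49 mm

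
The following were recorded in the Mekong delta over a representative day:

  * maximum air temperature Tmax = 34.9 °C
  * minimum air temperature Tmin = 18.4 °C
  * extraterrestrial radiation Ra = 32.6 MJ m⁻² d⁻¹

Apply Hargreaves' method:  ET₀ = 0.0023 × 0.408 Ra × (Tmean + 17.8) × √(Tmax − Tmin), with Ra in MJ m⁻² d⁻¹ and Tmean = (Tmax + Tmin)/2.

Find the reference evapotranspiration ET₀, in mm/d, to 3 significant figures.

5.52 mm/d

Tmean = (34.9 + 18.4)/2 = 26.65 °C
0.408 Ra = 0.408 × 32.6 = 13.3008 mm/d equivalent
ET₀ = 0.0023 × 13.3008 × (26.65 + 17.8) × √16.5 = 0.0023 × 13.3008 × 44.45 × 4.0620 = 5.5235 mm/d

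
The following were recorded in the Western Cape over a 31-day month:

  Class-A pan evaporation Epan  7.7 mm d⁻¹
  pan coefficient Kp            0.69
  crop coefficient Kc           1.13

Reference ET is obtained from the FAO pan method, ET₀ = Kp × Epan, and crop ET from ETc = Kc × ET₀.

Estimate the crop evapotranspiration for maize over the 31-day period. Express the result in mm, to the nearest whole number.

186 mm

ET₀ = 0.69 × 7.7 = 5.3130 mm/d
ETc = Kc × ET₀ = 1.13 × 5.3130 = 6.0037 mm/d
Over 31 days: 6.0037 × 31 = 186.115 mm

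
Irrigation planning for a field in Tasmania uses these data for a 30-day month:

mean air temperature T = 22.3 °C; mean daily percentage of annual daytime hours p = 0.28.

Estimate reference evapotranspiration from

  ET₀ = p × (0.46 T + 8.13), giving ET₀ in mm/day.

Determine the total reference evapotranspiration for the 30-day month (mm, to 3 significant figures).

ET₀ = 0.28 × (0.46 × 22.3 + 8.13) = 0.28 × 18.388 = 5.1486 mm/d
Monthly total = 5.1486 × 30 = 154.458 mm

154 mm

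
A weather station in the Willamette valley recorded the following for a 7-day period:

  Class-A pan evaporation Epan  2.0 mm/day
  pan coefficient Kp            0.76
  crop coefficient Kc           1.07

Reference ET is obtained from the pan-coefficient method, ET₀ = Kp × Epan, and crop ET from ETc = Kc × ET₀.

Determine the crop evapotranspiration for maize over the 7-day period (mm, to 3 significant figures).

11.4 mm

ET₀ = 0.76 × 2.0 = 1.5200 mm/d
ETc = Kc × ET₀ = 1.07 × 1.5200 = 1.6264 mm/d
Over 7 days: 1.6264 × 7 = 11.385 mm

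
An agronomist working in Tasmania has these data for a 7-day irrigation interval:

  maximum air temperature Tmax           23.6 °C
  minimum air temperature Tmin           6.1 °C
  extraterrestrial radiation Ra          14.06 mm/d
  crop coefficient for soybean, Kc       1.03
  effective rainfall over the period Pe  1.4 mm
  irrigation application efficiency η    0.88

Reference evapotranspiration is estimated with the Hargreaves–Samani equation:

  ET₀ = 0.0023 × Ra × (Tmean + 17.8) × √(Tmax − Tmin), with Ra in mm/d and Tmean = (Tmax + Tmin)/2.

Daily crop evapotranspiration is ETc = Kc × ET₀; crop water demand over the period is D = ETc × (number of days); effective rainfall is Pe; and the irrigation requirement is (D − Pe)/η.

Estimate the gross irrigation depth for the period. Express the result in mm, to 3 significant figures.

34.6 mm

Tmean = (23.6 + 6.1)/2 = 14.85 °C
ET₀ = 0.0023 × 14.06 × (14.85 + 17.8) × √17.5 = 0.0023 × 14.06 × 32.65 × 4.1833 = 4.4169 mm/d
ETc = Kc × ET₀ = 1.03 × 4.4169 = 4.5494 mm/d
Crop demand D = ETc × 7 d = 4.5494 × 7 = 31.846 mm
D − Pe = 31.846 − 1.4 = 30.446 mm
Gross irrigation = 30.446 / 0.88 = 34.598 mm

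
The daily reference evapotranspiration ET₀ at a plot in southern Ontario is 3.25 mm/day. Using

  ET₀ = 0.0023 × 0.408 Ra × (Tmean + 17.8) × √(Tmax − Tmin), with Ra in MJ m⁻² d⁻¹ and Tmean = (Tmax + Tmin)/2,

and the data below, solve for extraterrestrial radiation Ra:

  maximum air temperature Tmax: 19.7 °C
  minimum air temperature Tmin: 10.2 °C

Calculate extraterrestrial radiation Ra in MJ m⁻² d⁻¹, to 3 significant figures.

Tmean = (19.7+10.2)/2 = 14.95 °C; ΔT = 9.5
Ra = ET₀ / [0.0023 × 0.408 × (Tmean+17.8) × √ΔT]
   = 3.25 / (0.0023 × 0.408 × 32.75 × 3.0822) = 34.310 MJ m⁻² d⁻¹

34.3 MJ m⁻² d⁻¹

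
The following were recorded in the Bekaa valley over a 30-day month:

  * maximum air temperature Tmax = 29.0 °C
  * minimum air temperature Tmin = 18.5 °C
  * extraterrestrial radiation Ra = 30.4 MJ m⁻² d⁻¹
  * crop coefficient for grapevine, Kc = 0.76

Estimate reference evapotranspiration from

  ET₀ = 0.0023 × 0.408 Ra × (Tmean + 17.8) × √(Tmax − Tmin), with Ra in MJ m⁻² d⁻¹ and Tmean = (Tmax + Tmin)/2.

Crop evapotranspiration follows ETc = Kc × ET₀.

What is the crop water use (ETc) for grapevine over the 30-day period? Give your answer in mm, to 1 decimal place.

87.6 mm

Tmean = (29.0 + 18.5)/2 = 23.75 °C
0.408 Ra = 0.408 × 30.4 = 12.4032 mm/d equivalent
ET₀ = 0.0023 × 12.4032 × (23.75 + 17.8) × √10.5 = 0.0023 × 12.4032 × 41.55 × 3.2404 = 3.8409 mm/d
ETc = Kc × ET₀ = 0.76 × 3.8409 = 2.9191 mm/d
Over 30 days: 2.9191 × 30 = 87.573 mm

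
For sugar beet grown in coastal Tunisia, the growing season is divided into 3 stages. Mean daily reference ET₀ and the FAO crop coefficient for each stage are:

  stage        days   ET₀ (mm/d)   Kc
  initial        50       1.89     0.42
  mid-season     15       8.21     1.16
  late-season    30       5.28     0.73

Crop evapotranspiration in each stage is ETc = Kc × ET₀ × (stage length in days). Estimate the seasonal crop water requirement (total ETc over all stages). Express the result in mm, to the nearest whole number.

298 mm

initial: 0.42 × 1.89 × 50 = 39.69 mm
mid-season: 1.16 × 8.21 × 15 = 142.85 mm
late-season: 0.73 × 5.28 × 30 = 115.63 mm
Seasonal total = 298.17 mm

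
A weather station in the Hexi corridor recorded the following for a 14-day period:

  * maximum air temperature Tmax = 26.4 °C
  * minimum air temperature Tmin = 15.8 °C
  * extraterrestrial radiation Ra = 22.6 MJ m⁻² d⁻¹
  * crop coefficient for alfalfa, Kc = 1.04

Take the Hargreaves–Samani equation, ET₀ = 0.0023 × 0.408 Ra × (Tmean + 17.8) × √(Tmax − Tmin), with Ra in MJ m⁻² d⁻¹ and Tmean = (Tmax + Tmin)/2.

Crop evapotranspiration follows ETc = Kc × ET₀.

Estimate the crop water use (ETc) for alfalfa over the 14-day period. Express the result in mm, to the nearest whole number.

39 mm

Tmean = (26.4 + 15.8)/2 = 21.10 °C
0.408 Ra = 0.408 × 22.6 = 9.2208 mm/d equivalent
ET₀ = 0.0023 × 9.2208 × (21.10 + 17.8) × √10.6 = 0.0023 × 9.2208 × 38.90 × 3.2558 = 2.6860 mm/d
ETc = Kc × ET₀ = 1.04 × 2.6860 = 2.7934 mm/d
Over 14 days: 2.7934 × 14 = 39.108 mm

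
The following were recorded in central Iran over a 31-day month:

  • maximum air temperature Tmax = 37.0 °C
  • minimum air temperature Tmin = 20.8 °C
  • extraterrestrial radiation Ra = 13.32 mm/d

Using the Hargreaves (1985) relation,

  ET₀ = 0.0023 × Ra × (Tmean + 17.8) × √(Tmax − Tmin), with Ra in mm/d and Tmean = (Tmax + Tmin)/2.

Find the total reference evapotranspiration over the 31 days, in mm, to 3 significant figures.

179 mm

Tmean = (37.0 + 20.8)/2 = 28.90 °C
ET₀ = 0.0023 × 13.32 × (28.90 + 17.8) × √16.2 = 0.0023 × 13.32 × 46.70 × 4.0249 = 5.7584 mm/d
Over 31 days: 5.7584 × 31 = 178.510 mm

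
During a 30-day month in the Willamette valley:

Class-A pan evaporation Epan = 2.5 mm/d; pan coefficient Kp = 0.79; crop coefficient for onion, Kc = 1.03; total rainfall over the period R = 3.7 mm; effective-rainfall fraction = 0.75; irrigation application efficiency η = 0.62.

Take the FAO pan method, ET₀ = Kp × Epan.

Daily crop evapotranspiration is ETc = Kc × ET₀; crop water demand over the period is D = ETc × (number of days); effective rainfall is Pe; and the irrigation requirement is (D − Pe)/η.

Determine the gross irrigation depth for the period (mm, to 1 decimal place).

94.0 mm

ET₀ = 0.79 × 2.5 = 1.9750 mm/d
ETc = Kc × ET₀ = 1.03 × 1.9750 = 2.0343 mm/d
Crop demand D = ETc × 30 d = 2.0343 × 30 = 61.029 mm
Pe = 0.75 × 3.7 = 2.775 mm
D − Pe = 61.029 − 2.775 = 58.254 mm
Gross irrigation = 58.254 / 0.62 = 93.958 mm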